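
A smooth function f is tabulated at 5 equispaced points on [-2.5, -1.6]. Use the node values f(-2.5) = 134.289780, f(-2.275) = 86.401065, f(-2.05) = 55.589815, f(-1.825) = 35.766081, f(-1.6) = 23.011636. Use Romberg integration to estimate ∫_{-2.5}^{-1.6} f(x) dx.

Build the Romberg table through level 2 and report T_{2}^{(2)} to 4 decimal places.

56.7754

T_{0}^{(0)} (trapezoid, 1 panel, h=0.9000): 70.785637
T_{1}^{(0)} (trapezoid, 2 panels, h=0.4500): 60.408235
T_{2}^{(0)} (trapezoid, 4 panels, h=0.2250): 57.691726
T_{1}^{(1)} = 60.408235 + (60.408235 − 70.785637)/3 = 56.949101
T_{2}^{(1)} = 57.691726 + (57.691726 − 60.408235)/3 = 56.786223
T_{2}^{(2)} = 56.786223 + (56.786223 − 56.949101)/15 = 56.775364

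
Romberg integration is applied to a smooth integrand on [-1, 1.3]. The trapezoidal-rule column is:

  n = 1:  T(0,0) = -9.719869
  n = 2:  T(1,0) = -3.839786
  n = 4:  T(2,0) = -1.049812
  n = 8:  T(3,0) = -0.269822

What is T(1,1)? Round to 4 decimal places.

T(1,1) = (4·(-3.839786) − (-9.719869)) / 3 = -1.879758
(Column j=1 coincides with Simpson's rule on the same nodes.)

-1.8798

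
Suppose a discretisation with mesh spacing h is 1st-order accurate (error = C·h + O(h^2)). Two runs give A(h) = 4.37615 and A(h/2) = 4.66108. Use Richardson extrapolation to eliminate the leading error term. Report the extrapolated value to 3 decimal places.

4.946

The leading error scales as h; refining by a factor of 2 reduces it by 2^1 = 2.
Extrapolated value = (2·A(h/2) − A(h)) / (2 − 1)
= (2·4.66108 − 4.37615) / 1
= 4.94601 / 1 = 4.94601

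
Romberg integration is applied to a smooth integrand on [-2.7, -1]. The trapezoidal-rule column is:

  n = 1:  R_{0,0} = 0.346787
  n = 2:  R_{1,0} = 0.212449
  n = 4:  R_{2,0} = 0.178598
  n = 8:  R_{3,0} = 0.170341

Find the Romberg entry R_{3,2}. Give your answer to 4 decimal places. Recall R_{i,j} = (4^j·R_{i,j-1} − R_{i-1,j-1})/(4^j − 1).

Richardson extrapolation on the trapezoidal column (denominator 4−1=3):
R_{2,1} = 0.178598 + (0.178598 − 0.212449)/3 = 0.167314
R_{3,1} = 0.170341 + (0.170341 − 0.178598)/3 = 0.167589
R_{3,2} = (16·0.167589 − 0.167314) / 15 = 0.167607

0.1676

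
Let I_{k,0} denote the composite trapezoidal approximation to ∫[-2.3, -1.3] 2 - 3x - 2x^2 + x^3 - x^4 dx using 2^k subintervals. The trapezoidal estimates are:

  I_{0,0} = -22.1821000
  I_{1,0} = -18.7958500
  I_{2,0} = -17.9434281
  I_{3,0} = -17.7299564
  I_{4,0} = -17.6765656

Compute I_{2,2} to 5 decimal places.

I_{1,1} = -18.7958500 + (-18.7958500 − (-22.1821000))/3 = -17.6671000
I_{2,1} = -17.9434281 + (-17.9434281 − (-18.7958500))/3 = -17.6592875
I_{2,2} = -17.6592875 + (-17.6592875 − (-17.6671000))/15 = -17.6587667

-17.65877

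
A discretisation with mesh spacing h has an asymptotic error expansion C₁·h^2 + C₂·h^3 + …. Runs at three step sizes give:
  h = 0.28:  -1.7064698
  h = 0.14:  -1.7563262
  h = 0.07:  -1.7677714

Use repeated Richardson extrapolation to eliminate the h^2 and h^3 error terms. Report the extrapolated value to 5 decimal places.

-1.77139

First eliminate the h^2 term (factor 2^2 = 4):
  B₁ = (4·(-1.7563262) − (-1.7064698))/3 = -1.7729450
  B₂ = (4·(-1.7677714) − (-1.7563262))/3 = -1.7715865
Then eliminate the h^3 term (factor 2^3 = 8):
  (8·(-1.7715865) − (-1.7729450))/7 = -1.7713924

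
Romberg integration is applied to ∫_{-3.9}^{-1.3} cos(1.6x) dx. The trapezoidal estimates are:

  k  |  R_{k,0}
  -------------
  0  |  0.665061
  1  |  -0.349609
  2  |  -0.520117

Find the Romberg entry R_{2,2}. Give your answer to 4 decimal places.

R_{1,1} = (4·(-0.349609) − 0.665061) / 3 = -0.687832
R_{2,1} = -0.520117 + (-0.520117 − (-0.349609))/3 = -0.576953
R_{2,2} = (16·(-0.576953) − (-0.687832)) / 15 = -0.569561

-0.5696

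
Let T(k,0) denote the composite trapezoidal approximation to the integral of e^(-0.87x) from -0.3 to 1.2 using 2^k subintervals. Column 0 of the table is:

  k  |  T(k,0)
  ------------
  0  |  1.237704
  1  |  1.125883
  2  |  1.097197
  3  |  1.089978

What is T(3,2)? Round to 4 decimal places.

T(2,1) = (4·1.097197 − 1.125883) / 3 = 1.087635
T(3,1) = 1.089978 + (1.089978 − 1.097197)/3 = 1.087572
T(3,2) = (16·1.087572 − 1.087635) / 15 = 1.087568

1.0876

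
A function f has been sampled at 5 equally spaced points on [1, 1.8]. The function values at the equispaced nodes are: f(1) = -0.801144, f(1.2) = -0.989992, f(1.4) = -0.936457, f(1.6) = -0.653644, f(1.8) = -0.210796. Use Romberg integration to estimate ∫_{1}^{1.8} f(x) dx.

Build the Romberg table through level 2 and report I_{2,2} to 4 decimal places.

-0.6304

I_{0,0} (trapezoid, 1 panel, h=0.8000): -0.404776
I_{1,0} (trapezoid, 2 panels, h=0.4000): -0.576971
I_{2,0} (trapezoid, 4 panels, h=0.2000): -0.617213
I_{1,1} = -0.576971 + (-0.576971 − (-0.404776))/3 = -0.634369
I_{2,1} = -0.617213 + (-0.617213 − (-0.576971))/3 = -0.630627
I_{2,2} = -0.630627 + (-0.630627 − (-0.634369))/15 = -0.630378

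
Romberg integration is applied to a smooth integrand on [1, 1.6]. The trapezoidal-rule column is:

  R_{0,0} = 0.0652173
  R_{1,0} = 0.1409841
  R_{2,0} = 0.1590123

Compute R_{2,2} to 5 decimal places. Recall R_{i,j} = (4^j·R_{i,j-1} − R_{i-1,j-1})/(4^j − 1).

0.16494

Richardson extrapolation on the trapezoidal column (denominator 4−1=3):
R_{1,1} = (4·0.1409841 − 0.0652173) / 3 = 0.1662397
R_{2,1} = 0.1590123 + (0.1590123 − 0.1409841)/3 = 0.1650217
R_{2,2} = (16·0.1650217 − 0.1662397) / 15 = 0.1649405
(Column j=1 coincides with Simpson's rule on the same nodes.)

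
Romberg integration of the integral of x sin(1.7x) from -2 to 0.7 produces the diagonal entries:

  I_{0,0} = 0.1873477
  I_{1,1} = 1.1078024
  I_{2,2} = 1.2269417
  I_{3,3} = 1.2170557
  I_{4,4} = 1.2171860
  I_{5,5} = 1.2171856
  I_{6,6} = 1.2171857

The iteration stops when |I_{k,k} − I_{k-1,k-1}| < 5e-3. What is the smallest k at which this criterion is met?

k = 4

|I_{1,1} − I_{0,0}| = 0.9204547 ≥ 5e-3
|I_{2,2} − I_{1,1}| = 0.1191393 ≥ 5e-3
|I_{3,3} − I_{2,2}| = 0.0098860 ≥ 5e-3
|I_{4,4} − I_{3,3}| = 0.0001303 < 5e-3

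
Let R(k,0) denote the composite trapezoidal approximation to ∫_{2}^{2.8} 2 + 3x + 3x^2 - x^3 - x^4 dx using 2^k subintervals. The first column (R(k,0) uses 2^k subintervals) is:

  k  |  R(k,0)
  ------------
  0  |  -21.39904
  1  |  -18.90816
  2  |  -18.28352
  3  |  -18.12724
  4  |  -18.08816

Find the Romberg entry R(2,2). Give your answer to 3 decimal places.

-18.075

Richardson extrapolation on the trapezoidal column (denominator 4−1=3):
R(1,1) = (4·(-18.90816) − (-21.39904)) / 3 = -18.07787
R(2,1) = -18.28352 + (-18.28352 − (-18.90816))/3 = -18.07531
R(2,2) = -18.07531 + (-18.07531 − (-18.07787))/15 = -18.07514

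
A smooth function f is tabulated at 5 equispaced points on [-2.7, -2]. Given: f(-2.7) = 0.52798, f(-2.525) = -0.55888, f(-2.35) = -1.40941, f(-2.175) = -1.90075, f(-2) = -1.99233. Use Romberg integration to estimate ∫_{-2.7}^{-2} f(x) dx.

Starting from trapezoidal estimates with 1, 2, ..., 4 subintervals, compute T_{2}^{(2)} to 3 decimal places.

-0.823

T_{0}^{(0)} (trapezoid, 1 panel, h=0.7000): -0.51252
T_{1}^{(0)} (trapezoid, 2 panels, h=0.3500): -0.74955
T_{2}^{(0)} (trapezoid, 4 panels, h=0.1750): -0.80521
T_{1}^{(1)} = -0.74955 + (-0.74955 − (-0.51252))/3 = -0.82856
T_{2}^{(1)} = -0.80521 + (-0.80521 − (-0.74955))/3 = -0.82376
T_{2}^{(2)} = -0.82376 + (-0.82376 − (-0.82856))/15 = -0.82344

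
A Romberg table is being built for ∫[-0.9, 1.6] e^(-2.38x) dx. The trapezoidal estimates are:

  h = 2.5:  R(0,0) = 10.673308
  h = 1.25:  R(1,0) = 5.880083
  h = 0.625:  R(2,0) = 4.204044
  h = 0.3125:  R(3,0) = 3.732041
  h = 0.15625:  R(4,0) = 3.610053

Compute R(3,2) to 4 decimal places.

3.5700

R(2,1) = 4.204044 + (4.204044 − 5.880083)/3 = 3.645364
R(3,1) = (4·3.732041 − 4.204044) / 3 = 3.574707
R(3,2) = 3.574707 + (3.574707 − 3.645364)/15 = 3.569997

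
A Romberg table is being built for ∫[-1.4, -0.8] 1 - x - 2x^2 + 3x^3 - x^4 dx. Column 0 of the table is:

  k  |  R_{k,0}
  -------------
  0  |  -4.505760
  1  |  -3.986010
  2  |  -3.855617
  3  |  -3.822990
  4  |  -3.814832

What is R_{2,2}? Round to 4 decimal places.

R_{1,1} = -3.986010 + (-3.986010 − (-4.505760))/3 = -3.812760
R_{2,1} = (4·(-3.855617) − (-3.986010)) / 3 = -3.812153
R_{2,2} = (16·(-3.812153) − (-3.812760)) / 15 = -3.812113

-3.8121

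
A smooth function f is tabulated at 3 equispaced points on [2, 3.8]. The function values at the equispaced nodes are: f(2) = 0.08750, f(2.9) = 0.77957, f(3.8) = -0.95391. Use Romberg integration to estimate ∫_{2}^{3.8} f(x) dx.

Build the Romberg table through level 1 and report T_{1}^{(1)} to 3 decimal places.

T_{0}^{(0)} (trapezoid, 1 panel, h=1.8000): -0.77977
T_{1}^{(0)} (trapezoid, 2 panels, h=0.9000): 0.31173
T_{1}^{(1)} = 0.31173 + (0.31173 − (-0.77977))/3 = 0.67556

0.676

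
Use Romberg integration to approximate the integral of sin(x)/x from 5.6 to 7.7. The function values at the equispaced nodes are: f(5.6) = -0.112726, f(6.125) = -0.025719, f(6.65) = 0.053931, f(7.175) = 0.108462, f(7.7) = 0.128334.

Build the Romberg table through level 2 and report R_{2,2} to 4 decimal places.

R_{0,0} (trapezoid, 1 panel, h=2.1000): 0.016388
R_{1,0} (trapezoid, 2 panels, h=1.0500): 0.064822
R_{2,0} (trapezoid, 4 panels, h=0.5250): 0.075851
R_{1,1} = 0.064822 + (0.064822 − 0.016388)/3 = 0.080967
R_{2,1} = 0.075851 + (0.075851 − 0.064822)/3 = 0.079527
R_{2,2} = 0.079527 + (0.079527 − 0.080967)/15 = 0.079431

0.0794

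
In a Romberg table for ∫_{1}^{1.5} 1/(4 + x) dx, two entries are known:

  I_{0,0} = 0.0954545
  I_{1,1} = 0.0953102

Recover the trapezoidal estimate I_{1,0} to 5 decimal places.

From I_{1,1} = (4·I_{1,0} − I_{0,0})/3, solve for I_{1,0}:
4·I_{1,0} = 3·0.0953102 + 0.0954545 = 0.3813851
I_{1,0} = 0.0953463

0.09535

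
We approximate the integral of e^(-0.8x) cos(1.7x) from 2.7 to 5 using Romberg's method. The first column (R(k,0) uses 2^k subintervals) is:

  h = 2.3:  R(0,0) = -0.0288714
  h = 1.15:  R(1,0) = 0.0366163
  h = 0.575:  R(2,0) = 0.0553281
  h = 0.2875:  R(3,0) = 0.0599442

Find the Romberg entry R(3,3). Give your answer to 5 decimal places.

Richardson extrapolation on the trapezoidal column (denominator 4−1=3):
R(1,1) = (4·0.0366163 − (-0.0288714)) / 3 = 0.0584455
R(2,1) = 0.0553281 + (0.0553281 − 0.0366163)/3 = 0.0615654
R(3,1) = (4·0.0599442 − 0.0553281) / 3 = 0.0614829
R(2,2) = 0.0615654 + (0.0615654 − 0.0584455)/15 = 0.0617734
R(3,2) = (16·0.0614829 − 0.0615654) / 15 = 0.0614774
R(3,3) = (64·0.0614774 − 0.0617734) / 63 = 0.0614727
(Column j=1 coincides with Simpson's rule on the same nodes.)

0.06147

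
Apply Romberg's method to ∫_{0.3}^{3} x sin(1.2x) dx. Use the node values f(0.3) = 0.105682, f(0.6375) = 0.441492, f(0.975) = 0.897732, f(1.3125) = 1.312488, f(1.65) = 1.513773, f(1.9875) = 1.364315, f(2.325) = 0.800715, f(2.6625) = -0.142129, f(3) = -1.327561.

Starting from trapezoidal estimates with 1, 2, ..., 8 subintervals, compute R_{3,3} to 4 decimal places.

1.9240

R_{0,0} (trapezoid, 1 panel, h=2.7000): -1.649537
R_{1,0} (trapezoid, 2 panels, h=1.3500): 1.218825
R_{2,0} (trapezoid, 4 panels, h=0.6750): 1.755864
R_{3,0} (trapezoid, 8 panels, h=0.3375): 1.882388
R_{1,1} = 1.218825 + (1.218825 − (-1.649537))/3 = 2.174946
R_{2,1} = 1.755864 + (1.755864 − 1.218825)/3 = 1.934877
R_{3,1} = 1.882388 + (1.882388 − 1.755864)/3 = 1.924563
R_{2,2} = 1.934877 + (1.934877 − 2.174946)/15 = 1.918872
R_{3,2} = 1.924563 + (1.924563 − 1.934877)/15 = 1.923875
R_{3,3} = 1.923875 + (1.923875 − 1.918872)/63 = 1.923954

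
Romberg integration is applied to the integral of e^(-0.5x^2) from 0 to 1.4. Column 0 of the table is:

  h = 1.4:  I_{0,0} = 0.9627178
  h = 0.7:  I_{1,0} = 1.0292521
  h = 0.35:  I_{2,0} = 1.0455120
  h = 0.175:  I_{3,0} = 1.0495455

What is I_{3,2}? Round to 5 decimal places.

1.05089

Richardson extrapolation on the trapezoidal column (denominator 4−1=3):
I_{2,1} = 1.0455120 + (1.0455120 − 1.0292521)/3 = 1.0509320
I_{3,1} = 1.0495455 + (1.0495455 − 1.0455120)/3 = 1.0508900
I_{3,2} = (16·1.0508900 − 1.0509320) / 15 = 1.0508872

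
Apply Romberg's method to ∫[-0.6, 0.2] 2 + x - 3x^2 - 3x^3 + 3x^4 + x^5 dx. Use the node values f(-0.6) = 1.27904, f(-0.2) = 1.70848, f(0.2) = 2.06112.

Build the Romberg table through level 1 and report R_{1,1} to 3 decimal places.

1.357

R_{0,0} (trapezoid, 1 panel, h=0.8000): 1.33606
R_{1,0} (trapezoid, 2 panels, h=0.4000): 1.35142
R_{1,1} = 1.35142 + (1.35142 − 1.33606)/3 = 1.35654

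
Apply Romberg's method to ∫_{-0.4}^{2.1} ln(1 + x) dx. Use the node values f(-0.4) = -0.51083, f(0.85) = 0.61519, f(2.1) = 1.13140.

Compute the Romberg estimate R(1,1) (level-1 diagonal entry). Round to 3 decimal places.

R(0,0) (trapezoid, 1 panel, h=2.5000): 0.77571
R(1,0) (trapezoid, 2 panels, h=1.2500): 1.15684
R(1,1) = 1.15684 + (1.15684 − 0.77571)/3 = 1.28388

1.284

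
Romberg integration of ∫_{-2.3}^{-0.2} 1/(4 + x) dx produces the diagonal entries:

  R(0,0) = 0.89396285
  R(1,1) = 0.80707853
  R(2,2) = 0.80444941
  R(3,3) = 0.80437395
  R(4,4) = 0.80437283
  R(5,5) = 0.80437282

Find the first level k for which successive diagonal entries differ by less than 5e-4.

k = 3

|R(1,1) − R(0,0)| = 0.08688432 ≥ 5e-4
|R(2,2) − R(1,1)| = 0.00262912 ≥ 5e-4
|R(3,3) − R(2,2)| = 0.00007546 < 5e-4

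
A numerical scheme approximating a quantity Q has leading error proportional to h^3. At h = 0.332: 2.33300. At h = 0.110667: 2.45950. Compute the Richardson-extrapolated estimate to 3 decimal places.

2.464

Extrapolated value = (27·A(h/3) − A(h)) / (27 − 1)
= (27·2.45950 − 2.33300) / 26
= 64.07350 / 26 = 2.46437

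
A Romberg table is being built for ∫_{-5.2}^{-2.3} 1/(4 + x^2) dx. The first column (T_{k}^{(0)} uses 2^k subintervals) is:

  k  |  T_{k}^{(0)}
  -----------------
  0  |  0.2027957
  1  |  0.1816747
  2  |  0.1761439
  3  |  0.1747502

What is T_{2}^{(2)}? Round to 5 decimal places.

Richardson extrapolation on the trapezoidal column (denominator 4−1=3):
T_{1}^{(1)} = (4·0.1816747 − 0.2027957) / 3 = 0.1746344
T_{2}^{(1)} = (4·0.1761439 − 0.1816747) / 3 = 0.1743003
T_{2}^{(2)} = 0.1743003 + (0.1743003 − 0.1746344)/15 = 0.1742780

0.17428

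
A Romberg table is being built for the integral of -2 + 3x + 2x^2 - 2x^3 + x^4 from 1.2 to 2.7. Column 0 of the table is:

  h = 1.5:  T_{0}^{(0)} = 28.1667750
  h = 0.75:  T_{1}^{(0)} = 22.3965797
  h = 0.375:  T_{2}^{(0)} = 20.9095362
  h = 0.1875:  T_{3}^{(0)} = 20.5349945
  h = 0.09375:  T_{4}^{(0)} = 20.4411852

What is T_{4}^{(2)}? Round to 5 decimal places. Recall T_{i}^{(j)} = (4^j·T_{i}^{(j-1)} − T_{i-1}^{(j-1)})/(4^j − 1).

Richardson extrapolation on the trapezoidal column (denominator 4−1=3):
T_{3}^{(1)} = 20.5349945 + (20.5349945 − 20.9095362)/3 = 20.4101473
T_{4}^{(1)} = 20.4411852 + (20.4411852 − 20.5349945)/3 = 20.4099154
T_{4}^{(2)} = (16·20.4099154 − 20.4101473) / 15 = 20.4098999

20.40990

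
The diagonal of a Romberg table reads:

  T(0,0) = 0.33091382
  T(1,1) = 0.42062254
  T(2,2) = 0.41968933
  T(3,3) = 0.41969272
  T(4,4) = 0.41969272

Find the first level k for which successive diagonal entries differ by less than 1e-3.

|T(1,1) − T(0,0)| = 0.08970872 ≥ 1e-3
|T(2,2) − T(1,1)| = 0.00093321 < 1e-3

k = 2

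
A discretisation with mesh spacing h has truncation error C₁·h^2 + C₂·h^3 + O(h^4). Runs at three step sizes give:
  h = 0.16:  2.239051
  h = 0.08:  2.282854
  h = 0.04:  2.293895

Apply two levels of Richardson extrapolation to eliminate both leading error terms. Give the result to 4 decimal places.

First eliminate the h^2 term (factor 2^2 = 4):
  B₁ = (4·2.282854 − 2.239051)/3 = 2.297455
  B₂ = (4·2.293895 − 2.282854)/3 = 2.297575
Then eliminate the h^3 term (factor 2^3 = 8):
  (8·2.297575 − 2.297455)/7 = 2.297592

2.2976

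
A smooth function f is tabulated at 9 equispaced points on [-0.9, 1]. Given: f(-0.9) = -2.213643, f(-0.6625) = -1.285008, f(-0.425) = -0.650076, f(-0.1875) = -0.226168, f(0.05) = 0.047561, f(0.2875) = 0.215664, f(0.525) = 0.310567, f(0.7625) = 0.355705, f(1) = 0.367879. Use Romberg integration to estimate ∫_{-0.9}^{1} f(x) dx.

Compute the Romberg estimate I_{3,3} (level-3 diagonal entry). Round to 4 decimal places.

I_{0,0} (trapezoid, 1 panel, h=1.9000): -1.753476
I_{1,0} (trapezoid, 2 panels, h=0.9500): -0.831555
I_{2,0} (trapezoid, 4 panels, h=0.4750): -0.577044
I_{3,0} (trapezoid, 8 panels, h=0.2375): -0.511726
I_{1,1} = -0.831555 + (-0.831555 − (-1.753476))/3 = -0.524248
I_{2,1} = -0.577044 + (-0.577044 − (-0.831555))/3 = -0.492207
I_{3,1} = -0.511726 + (-0.511726 − (-0.577044))/3 = -0.489953
I_{2,2} = -0.492207 + (-0.492207 − (-0.524248))/15 = -0.490071
I_{3,2} = -0.489953 + (-0.489953 − (-0.492207))/15 = -0.489803
I_{3,3} = -0.489803 + (-0.489803 − (-0.490071))/63 = -0.489799

-0.4898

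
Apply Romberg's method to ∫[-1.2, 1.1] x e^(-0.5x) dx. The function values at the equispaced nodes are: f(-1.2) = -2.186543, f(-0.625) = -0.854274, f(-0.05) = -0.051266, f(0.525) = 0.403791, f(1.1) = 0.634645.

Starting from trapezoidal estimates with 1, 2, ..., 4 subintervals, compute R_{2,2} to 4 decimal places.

-0.6617

R_{0,0} (trapezoid, 1 panel, h=2.3000): -1.784683
R_{1,0} (trapezoid, 2 panels, h=1.1500): -0.951297
R_{2,0} (trapezoid, 4 panels, h=0.5750): -0.734676
R_{1,1} = -0.951297 + (-0.951297 − (-1.784683))/3 = -0.673502
R_{2,1} = -0.734676 + (-0.734676 − (-0.951297))/3 = -0.662469
R_{2,2} = -0.662469 + (-0.662469 − (-0.673502))/15 = -0.661733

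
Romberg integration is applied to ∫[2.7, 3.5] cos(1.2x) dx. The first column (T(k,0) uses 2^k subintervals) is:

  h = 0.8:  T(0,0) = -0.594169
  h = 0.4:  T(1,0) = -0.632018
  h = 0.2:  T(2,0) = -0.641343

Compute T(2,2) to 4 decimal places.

T(1,1) = (4·(-0.632018) − (-0.594169)) / 3 = -0.644634
T(2,1) = -0.641343 + (-0.641343 − (-0.632018))/3 = -0.644451
T(2,2) = (16·(-0.644451) − (-0.644634)) / 15 = -0.644439

-0.6444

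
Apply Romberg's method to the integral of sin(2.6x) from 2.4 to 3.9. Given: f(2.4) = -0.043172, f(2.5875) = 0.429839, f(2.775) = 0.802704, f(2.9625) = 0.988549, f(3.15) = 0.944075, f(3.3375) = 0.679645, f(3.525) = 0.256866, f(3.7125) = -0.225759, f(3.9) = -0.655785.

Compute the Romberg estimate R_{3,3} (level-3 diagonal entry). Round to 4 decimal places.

0.6746

R_{0,0} (trapezoid, 1 panel, h=1.5000): -0.524218
R_{1,0} (trapezoid, 2 panels, h=0.7500): 0.445947
R_{2,0} (trapezoid, 4 panels, h=0.3750): 0.620312
R_{3,0} (trapezoid, 8 panels, h=0.1875): 0.661208
R_{1,1} = 0.445947 + (0.445947 − (-0.524218))/3 = 0.769335
R_{2,1} = 0.620312 + (0.620312 − 0.445947)/3 = 0.678434
R_{3,1} = 0.661208 + (0.661208 − 0.620312)/3 = 0.674840
R_{2,2} = 0.678434 + (0.678434 − 0.769335)/15 = 0.672374
R_{3,2} = 0.674840 + (0.674840 − 0.678434)/15 = 0.674600
R_{3,3} = 0.674600 + (0.674600 − 0.672374)/63 = 0.674635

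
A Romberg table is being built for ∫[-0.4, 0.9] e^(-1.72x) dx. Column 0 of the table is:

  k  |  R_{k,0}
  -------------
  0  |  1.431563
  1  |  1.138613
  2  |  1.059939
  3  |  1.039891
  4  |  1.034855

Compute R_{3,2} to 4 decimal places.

1.0332

Richardson extrapolation on the trapezoidal column (denominator 4−1=3):
R_{2,1} = (4·1.059939 − 1.138613) / 3 = 1.033714
R_{3,1} = 1.039891 + (1.039891 − 1.059939)/3 = 1.033208
R_{3,2} = (16·1.033208 − 1.033714) / 15 = 1.033174
(Column j=1 coincides with Simpson's rule on the same nodes.)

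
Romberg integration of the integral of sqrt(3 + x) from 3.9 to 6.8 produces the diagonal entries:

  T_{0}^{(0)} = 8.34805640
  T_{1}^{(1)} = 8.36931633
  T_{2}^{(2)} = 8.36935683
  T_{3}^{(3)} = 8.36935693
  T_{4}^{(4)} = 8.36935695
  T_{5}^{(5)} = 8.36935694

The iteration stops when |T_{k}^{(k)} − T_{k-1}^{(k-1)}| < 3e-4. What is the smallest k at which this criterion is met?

|T_{1}^{(1)} − T_{0}^{(0)}| = 0.02125993 ≥ 3e-4
|T_{2}^{(2)} − T_{1}^{(1)}| = 0.00004050 < 3e-4

k = 2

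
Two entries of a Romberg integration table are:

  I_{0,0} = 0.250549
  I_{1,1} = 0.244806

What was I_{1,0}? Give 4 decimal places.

From I_{1,1} = (4·I_{1,0} − I_{0,0})/3, solve for I_{1,0}:
4·I_{1,0} = 3·0.244806 + 0.250549 = 0.984967
I_{1,0} = 0.246242

0.2462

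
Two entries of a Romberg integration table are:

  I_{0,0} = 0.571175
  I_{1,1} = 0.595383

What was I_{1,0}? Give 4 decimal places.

From I_{1,1} = (4·I_{1,0} − I_{0,0})/3, solve for I_{1,0}:
4·I_{1,0} = 3·0.595383 + 0.571175 = 2.357324
I_{1,0} = 0.589331

0.5893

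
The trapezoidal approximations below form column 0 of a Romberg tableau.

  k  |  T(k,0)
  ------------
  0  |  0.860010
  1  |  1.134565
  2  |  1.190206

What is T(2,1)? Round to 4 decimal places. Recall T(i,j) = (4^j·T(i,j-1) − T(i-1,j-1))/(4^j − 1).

T(2,1) = (4·1.190206 − 1.134565) / 3 = 1.208753

1.2088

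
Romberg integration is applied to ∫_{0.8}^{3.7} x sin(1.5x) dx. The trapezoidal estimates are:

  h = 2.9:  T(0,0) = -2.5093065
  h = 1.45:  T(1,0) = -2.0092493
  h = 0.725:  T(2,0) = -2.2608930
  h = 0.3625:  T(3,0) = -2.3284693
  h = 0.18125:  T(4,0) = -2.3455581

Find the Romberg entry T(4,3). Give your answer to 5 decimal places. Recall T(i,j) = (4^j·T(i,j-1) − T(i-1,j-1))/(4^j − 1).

-2.35127

Richardson extrapolation on the trapezoidal column (denominator 4−1=3):
T(2,1) = -2.2608930 + (-2.2608930 − (-2.0092493))/3 = -2.3447742
T(3,1) = (4·(-2.3284693) − (-2.2608930)) / 3 = -2.3509947
T(4,1) = (4·(-2.3455581) − (-2.3284693)) / 3 = -2.3512544
T(3,2) = -2.3509947 + (-2.3509947 − (-2.3447742))/15 = -2.3514094
T(4,2) = (16·(-2.3512544) − (-2.3509947)) / 15 = -2.3512717
T(4,3) = (64·(-2.3512717) − (-2.3514094)) / 63 = -2.3512695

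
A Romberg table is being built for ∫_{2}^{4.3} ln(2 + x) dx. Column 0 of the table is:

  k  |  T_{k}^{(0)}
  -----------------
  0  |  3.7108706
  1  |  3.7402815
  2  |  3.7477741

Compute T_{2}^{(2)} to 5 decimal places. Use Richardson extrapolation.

3.75028

Richardson extrapolation on the trapezoidal column (denominator 4−1=3):
T_{1}^{(1)} = (4·3.7402815 − 3.7108706) / 3 = 3.7500851
T_{2}^{(1)} = 3.7477741 + (3.7477741 − 3.7402815)/3 = 3.7502716
T_{2}^{(2)} = 3.7502716 + (3.7502716 − 3.7500851)/15 = 3.7502840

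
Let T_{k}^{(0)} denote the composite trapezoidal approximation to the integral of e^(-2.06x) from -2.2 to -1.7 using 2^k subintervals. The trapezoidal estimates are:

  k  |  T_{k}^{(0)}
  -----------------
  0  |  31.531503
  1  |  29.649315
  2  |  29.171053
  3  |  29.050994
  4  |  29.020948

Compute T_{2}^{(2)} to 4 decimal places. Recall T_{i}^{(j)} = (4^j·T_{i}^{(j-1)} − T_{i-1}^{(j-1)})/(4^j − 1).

Richardson extrapolation on the trapezoidal column (denominator 4−1=3):
T_{1}^{(1)} = (4·29.649315 − 31.531503) / 3 = 29.021919
T_{2}^{(1)} = (4·29.171053 − 29.649315) / 3 = 29.011632
T_{2}^{(2)} = (16·29.011632 − 29.021919) / 15 = 29.010946
(Column j=1 coincides with Simpson's rule on the same nodes.)

29.0109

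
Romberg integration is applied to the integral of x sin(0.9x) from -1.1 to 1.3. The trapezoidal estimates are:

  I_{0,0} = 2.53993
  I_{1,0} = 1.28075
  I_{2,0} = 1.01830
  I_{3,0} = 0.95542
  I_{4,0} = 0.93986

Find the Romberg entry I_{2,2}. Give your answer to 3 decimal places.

0.935

I_{1,1} = (4·1.28075 − 2.53993) / 3 = 0.86102
I_{2,1} = (4·1.01830 − 1.28075) / 3 = 0.93082
I_{2,2} = 0.93082 + (0.93082 − 0.86102)/15 = 0.93547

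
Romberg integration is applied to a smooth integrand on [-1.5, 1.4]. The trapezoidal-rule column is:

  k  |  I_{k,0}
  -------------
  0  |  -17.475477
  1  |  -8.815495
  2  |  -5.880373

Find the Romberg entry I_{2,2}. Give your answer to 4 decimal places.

I_{1,1} = -8.815495 + (-8.815495 − (-17.475477))/3 = -5.928834
I_{2,1} = (4·(-5.880373) − (-8.815495)) / 3 = -4.901999
I_{2,2} = (16·(-4.901999) − (-5.928834)) / 15 = -4.833543

-4.8335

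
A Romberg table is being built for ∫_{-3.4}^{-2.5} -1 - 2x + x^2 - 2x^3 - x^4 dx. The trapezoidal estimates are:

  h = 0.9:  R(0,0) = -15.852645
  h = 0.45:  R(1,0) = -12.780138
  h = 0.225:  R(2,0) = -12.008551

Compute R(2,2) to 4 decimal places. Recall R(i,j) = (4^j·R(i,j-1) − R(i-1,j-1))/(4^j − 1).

-11.7510

Richardson extrapolation on the trapezoidal column (denominator 4−1=3):
R(1,1) = (4·(-12.780138) − (-15.852645)) / 3 = -11.755969
R(2,1) = (4·(-12.008551) − (-12.780138)) / 3 = -11.751355
R(2,2) = -11.751355 + (-11.751355 − (-11.755969))/15 = -11.751047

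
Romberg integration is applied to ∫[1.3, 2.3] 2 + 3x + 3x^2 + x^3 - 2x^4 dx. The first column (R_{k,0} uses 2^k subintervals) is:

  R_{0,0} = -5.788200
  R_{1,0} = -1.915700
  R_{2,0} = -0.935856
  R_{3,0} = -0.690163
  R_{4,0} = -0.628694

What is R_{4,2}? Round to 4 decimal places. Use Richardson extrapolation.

-0.6082

Richardson extrapolation on the trapezoidal column (denominator 4−1=3):
R_{3,1} = (4·(-0.690163) − (-0.935856)) / 3 = -0.608265
R_{4,1} = (4·(-0.628694) − (-0.690163)) / 3 = -0.608204
R_{4,2} = (16·(-0.608204) − (-0.608265)) / 15 = -0.608200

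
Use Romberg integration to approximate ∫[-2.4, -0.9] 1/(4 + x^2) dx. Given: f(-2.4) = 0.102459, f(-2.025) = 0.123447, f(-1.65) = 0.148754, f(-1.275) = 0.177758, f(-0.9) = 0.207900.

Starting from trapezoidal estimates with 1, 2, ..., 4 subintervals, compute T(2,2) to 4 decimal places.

0.2266

T(0,0) (trapezoid, 1 panel, h=1.5000): 0.232769
T(1,0) (trapezoid, 2 panels, h=0.7500): 0.227950
T(2,0) (trapezoid, 4 panels, h=0.3750): 0.226927
T(1,1) = 0.227950 + (0.227950 − 0.232769)/3 = 0.226344
T(2,1) = 0.226927 + (0.226927 − 0.227950)/3 = 0.226586
T(2,2) = 0.226586 + (0.226586 − 0.226344)/15 = 0.226602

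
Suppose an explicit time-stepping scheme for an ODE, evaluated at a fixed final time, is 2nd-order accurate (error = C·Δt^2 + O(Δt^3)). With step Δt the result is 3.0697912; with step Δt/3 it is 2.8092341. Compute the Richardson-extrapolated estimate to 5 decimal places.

The leading error scales as Δt^2; refining by a factor of 3 reduces it by 3^2 = 9.
Extrapolated value = (9·A(Δt/3) − A(Δt)) / (9 − 1)
= (9·2.8092341 − 3.0697912) / 8
= 22.2133157 / 8 = 2.7766645

2.77666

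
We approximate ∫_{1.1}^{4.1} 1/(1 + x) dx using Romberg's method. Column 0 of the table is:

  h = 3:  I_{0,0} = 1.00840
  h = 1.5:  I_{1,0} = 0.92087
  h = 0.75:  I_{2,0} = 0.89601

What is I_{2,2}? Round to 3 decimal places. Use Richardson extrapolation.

I_{1,1} = (4·0.92087 − 1.00840) / 3 = 0.89169
I_{2,1} = 0.89601 + (0.89601 − 0.92087)/3 = 0.88772
I_{2,2} = (16·0.88772 − 0.89169) / 15 = 0.88746
(Column j=1 coincides with Simpson's rule on the same nodes.)

0.887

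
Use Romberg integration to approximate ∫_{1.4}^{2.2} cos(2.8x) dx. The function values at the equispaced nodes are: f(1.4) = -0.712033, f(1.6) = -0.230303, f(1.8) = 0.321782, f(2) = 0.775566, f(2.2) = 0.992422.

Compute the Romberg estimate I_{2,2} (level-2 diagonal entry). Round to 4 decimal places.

I_{0,0} (trapezoid, 1 panel, h=0.8000): 0.112156
I_{1,0} (trapezoid, 2 panels, h=0.4000): 0.184791
I_{2,0} (trapezoid, 4 panels, h=0.2000): 0.201448
I_{1,1} = 0.184791 + (0.184791 − 0.112156)/3 = 0.209003
I_{2,1} = 0.201448 + (0.201448 − 0.184791)/3 = 0.207000
I_{2,2} = 0.207000 + (0.207000 − 0.209003)/15 = 0.206866

0.2069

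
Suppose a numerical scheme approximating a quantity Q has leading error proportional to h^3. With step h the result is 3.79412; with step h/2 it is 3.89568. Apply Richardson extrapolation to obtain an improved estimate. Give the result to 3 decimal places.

Extrapolated value = (8·A(h/2) − A(h)) / (8 − 1)
= (8·3.89568 − 3.79412) / 7
= 27.37132 / 7 = 3.91019

3.910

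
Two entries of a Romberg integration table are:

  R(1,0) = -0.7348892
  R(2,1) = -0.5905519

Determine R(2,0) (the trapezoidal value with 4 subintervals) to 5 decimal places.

-0.62664

From R(2,1) = (4·R(2,0) − R(1,0))/3, solve for R(2,0):
4·R(2,0) = 3·(-0.5905519) + (-0.7348892) = -2.5065449
R(2,0) = -0.6266362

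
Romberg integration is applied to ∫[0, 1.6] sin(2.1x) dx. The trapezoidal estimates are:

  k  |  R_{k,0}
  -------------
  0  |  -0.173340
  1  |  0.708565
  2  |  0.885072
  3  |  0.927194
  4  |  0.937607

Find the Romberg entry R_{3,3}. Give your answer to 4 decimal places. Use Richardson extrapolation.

Richardson extrapolation on the trapezoidal column (denominator 4−1=3):
R_{1,1} = (4·0.708565 − (-0.173340)) / 3 = 1.002533
R_{2,1} = 0.885072 + (0.885072 − 0.708565)/3 = 0.943908
R_{3,1} = (4·0.927194 − 0.885072) / 3 = 0.941235
R_{2,2} = (16·0.943908 − 1.002533) / 15 = 0.940000
R_{3,2} = 0.941235 + (0.941235 − 0.943908)/15 = 0.941057
R_{3,3} = (64·0.941057 − 0.940000) / 63 = 0.941074

0.9411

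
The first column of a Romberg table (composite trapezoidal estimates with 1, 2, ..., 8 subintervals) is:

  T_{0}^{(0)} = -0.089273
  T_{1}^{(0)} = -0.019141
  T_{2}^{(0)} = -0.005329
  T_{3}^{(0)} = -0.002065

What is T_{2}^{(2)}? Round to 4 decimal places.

-0.0011

Richardson extrapolation on the trapezoidal column (denominator 4−1=3):
T_{1}^{(1)} = (4·(-0.019141) − (-0.089273)) / 3 = 0.004236
T_{2}^{(1)} = -0.005329 + (-0.005329 − (-0.019141))/3 = -0.000725
T_{2}^{(2)} = -0.000725 + (-0.000725 − 0.004236)/15 = -0.001056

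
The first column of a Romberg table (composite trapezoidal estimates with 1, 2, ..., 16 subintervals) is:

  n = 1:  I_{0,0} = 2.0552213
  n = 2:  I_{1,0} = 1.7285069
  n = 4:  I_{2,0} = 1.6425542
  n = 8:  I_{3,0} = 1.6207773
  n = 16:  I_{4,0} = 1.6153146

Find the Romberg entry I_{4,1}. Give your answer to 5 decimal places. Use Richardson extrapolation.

1.61349

I_{4,1} = (4·1.6153146 − 1.6207773) / 3 = 1.6134937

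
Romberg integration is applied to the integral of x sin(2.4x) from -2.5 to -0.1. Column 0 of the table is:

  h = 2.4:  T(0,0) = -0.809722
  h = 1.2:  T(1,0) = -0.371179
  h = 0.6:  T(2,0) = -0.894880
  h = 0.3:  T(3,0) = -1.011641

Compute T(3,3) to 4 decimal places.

-1.0481

Richardson extrapolation on the trapezoidal column (denominator 4−1=3):
T(1,1) = (4·(-0.371179) − (-0.809722)) / 3 = -0.224998
T(2,1) = -0.894880 + (-0.894880 − (-0.371179))/3 = -1.069447
T(3,1) = -1.011641 + (-1.011641 − (-0.894880))/3 = -1.050561
T(2,2) = (16·(-1.069447) − (-0.224998)) / 15 = -1.125744
T(3,2) = -1.050561 + (-1.050561 − (-1.069447))/15 = -1.049302
T(3,3) = (64·(-1.049302) − (-1.125744)) / 63 = -1.048089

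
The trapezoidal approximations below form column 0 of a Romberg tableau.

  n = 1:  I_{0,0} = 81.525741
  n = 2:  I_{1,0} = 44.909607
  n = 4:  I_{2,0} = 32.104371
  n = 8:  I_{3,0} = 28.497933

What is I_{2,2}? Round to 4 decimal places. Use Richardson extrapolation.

Richardson extrapolation on the trapezoidal column (denominator 4−1=3):
I_{1,1} = 44.909607 + (44.909607 − 81.525741)/3 = 32.704229
I_{2,1} = 32.104371 + (32.104371 − 44.909607)/3 = 27.835959
I_{2,2} = 27.835959 + (27.835959 − 32.704229)/15 = 27.511408

27.5114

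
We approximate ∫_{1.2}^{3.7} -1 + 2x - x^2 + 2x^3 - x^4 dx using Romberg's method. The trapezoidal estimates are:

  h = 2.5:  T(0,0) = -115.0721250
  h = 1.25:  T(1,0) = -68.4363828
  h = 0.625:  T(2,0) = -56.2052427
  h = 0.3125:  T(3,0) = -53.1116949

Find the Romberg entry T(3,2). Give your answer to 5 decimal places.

-52.07733

T(2,1) = -56.2052427 + (-56.2052427 − (-68.4363828))/3 = -52.1281960
T(3,1) = -53.1116949 + (-53.1116949 − (-56.2052427))/3 = -52.0805123
T(3,2) = -52.0805123 + (-52.0805123 − (-52.1281960))/15 = -52.0773334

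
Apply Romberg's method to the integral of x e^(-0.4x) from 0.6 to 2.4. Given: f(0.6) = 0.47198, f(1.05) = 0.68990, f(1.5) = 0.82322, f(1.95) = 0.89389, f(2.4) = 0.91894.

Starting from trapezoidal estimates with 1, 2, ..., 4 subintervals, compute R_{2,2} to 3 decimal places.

R_{0,0} (trapezoid, 1 panel, h=1.8000): 1.25183
R_{1,0} (trapezoid, 2 panels, h=0.9000): 1.36681
R_{2,0} (trapezoid, 4 panels, h=0.4500): 1.39611
R_{1,1} = 1.36681 + (1.36681 − 1.25183)/3 = 1.40514
R_{2,1} = 1.39611 + (1.39611 − 1.36681)/3 = 1.40588
R_{2,2} = 1.40588 + (1.40588 − 1.40514)/15 = 1.40593

1.406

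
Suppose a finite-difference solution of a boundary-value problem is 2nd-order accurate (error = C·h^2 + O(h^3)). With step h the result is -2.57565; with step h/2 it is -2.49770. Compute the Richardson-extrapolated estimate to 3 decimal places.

Extrapolated value = (4·A(h/2) − A(h)) / (4 − 1)
= (4·(-2.49770) − (-2.57565)) / 3
= -7.41515 / 3 = -2.47172

-2.472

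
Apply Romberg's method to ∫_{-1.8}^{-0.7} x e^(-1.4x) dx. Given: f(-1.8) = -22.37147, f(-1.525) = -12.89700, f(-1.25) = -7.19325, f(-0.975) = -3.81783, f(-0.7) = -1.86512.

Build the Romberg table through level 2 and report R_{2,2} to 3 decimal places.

-9.666

R_{0,0} (trapezoid, 1 panel, h=1.1000): -13.33012
R_{1,0} (trapezoid, 2 panels, h=0.5500): -10.62135
R_{2,0} (trapezoid, 4 panels, h=0.2750): -9.90725
R_{1,1} = -10.62135 + (-10.62135 − (-13.33012))/3 = -9.71843
R_{2,1} = -9.90725 + (-9.90725 − (-10.62135))/3 = -9.66922
R_{2,2} = -9.66922 + (-9.66922 − (-9.71843))/15 = -9.66594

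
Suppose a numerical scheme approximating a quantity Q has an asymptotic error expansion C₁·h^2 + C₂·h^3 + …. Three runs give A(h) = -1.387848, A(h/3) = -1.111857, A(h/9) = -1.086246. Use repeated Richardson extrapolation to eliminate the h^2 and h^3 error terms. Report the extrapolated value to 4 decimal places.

First eliminate the h^2 term (factor 3^2 = 9):
  B₁ = (9·(-1.111857) − (-1.387848))/8 = -1.077358
  B₂ = (9·(-1.086246) − (-1.111857))/8 = -1.083045
Then eliminate the h^3 term (factor 3^3 = 27):
  (27·(-1.083045) − (-1.077358))/26 = -1.083264

-1.0833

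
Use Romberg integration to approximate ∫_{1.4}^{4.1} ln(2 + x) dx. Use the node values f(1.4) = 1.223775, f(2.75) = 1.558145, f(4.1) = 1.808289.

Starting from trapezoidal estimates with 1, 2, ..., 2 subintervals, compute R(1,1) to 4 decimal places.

4.1691

R(0,0) (trapezoid, 1 panel, h=2.7000): 4.093286
R(1,0) (trapezoid, 2 panels, h=1.3500): 4.150139
R(1,1) = 4.150139 + (4.150139 − 4.093286)/3 = 4.169090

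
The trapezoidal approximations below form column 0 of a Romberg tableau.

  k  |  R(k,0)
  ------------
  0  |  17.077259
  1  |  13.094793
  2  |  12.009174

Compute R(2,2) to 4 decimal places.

R(1,1) = (4·13.094793 − 17.077259) / 3 = 11.767304
R(2,1) = 12.009174 + (12.009174 − 13.094793)/3 = 11.647301
R(2,2) = 11.647301 + (11.647301 − 11.767304)/15 = 11.639301

11.6393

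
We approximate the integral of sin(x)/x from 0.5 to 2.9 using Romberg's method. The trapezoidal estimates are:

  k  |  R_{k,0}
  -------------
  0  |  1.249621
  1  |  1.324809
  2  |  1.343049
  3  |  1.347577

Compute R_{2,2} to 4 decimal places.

Richardson extrapolation on the trapezoidal column (denominator 4−1=3):
R_{1,1} = 1.324809 + (1.324809 − 1.249621)/3 = 1.349872
R_{2,1} = (4·1.343049 − 1.324809) / 3 = 1.349129
R_{2,2} = (16·1.349129 − 1.349872) / 15 = 1.349079

1.3491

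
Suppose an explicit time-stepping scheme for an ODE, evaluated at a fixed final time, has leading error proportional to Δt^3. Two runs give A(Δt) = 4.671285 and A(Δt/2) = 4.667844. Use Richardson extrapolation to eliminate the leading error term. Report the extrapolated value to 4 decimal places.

The leading error scales as Δt^3; refining by a factor of 2 reduces it by 2^3 = 8.
Extrapolated value = (8·A(Δt/2) − A(Δt)) / (8 − 1)
= (8·4.667844 − 4.671285) / 7
= 32.671467 / 7 = 4.667352

4.6674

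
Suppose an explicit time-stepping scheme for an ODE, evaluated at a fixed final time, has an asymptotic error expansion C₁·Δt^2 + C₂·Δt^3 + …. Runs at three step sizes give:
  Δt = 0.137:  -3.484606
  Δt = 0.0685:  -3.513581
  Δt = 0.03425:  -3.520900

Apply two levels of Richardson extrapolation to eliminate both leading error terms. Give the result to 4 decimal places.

-3.5234

First eliminate the Δt^2 term (factor 2^2 = 4):
  B₁ = (4·(-3.513581) − (-3.484606))/3 = -3.523239
  B₂ = (4·(-3.520900) − (-3.513581))/3 = -3.523340
Then eliminate the Δt^3 term (factor 2^3 = 8):
  (8·(-3.523340) − (-3.523239))/7 = -3.523354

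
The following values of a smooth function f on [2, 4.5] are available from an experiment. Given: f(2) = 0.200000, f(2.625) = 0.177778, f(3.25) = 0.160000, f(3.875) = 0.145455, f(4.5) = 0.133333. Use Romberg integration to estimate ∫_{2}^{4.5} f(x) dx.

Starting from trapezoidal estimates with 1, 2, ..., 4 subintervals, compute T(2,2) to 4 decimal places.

0.4055

T(0,0) (trapezoid, 1 panel, h=2.5000): 0.416666
T(1,0) (trapezoid, 2 panels, h=1.2500): 0.408333
T(2,0) (trapezoid, 4 panels, h=0.6250): 0.406187
T(1,1) = 0.408333 + (0.408333 − 0.416666)/3 = 0.405555
T(2,1) = 0.406187 + (0.406187 − 0.408333)/3 = 0.405472
T(2,2) = 0.405472 + (0.405472 − 0.405555)/15 = 0.405466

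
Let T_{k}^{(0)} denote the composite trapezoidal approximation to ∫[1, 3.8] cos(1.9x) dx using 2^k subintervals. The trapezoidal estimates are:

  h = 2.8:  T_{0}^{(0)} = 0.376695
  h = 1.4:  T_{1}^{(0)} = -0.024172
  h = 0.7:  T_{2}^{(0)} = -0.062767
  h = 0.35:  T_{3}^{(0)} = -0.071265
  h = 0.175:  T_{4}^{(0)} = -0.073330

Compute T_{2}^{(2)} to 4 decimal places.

-0.0702

T_{1}^{(1)} = (4·(-0.024172) − 0.376695) / 3 = -0.157794
T_{2}^{(1)} = (4·(-0.062767) − (-0.024172)) / 3 = -0.075632
T_{2}^{(2)} = (16·(-0.075632) − (-0.157794)) / 15 = -0.070155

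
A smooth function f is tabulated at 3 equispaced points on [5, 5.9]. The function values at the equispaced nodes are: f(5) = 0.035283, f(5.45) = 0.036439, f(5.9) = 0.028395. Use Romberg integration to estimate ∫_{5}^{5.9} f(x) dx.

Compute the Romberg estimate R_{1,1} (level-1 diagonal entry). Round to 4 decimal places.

R_{0,0} (trapezoid, 1 panel, h=0.9000): 0.028655
R_{1,0} (trapezoid, 2 panels, h=0.4500): 0.030725
R_{1,1} = 0.030725 + (0.030725 − 0.028655)/3 = 0.031415

0.0314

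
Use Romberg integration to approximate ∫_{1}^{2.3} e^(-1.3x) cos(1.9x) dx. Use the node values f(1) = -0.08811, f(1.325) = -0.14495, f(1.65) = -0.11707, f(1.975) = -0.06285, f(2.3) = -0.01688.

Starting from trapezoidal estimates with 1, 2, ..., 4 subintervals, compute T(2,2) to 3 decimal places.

T(0,0) (trapezoid, 1 panel, h=1.3000): -0.06824
T(1,0) (trapezoid, 2 panels, h=0.6500): -0.11022
T(2,0) (trapezoid, 4 panels, h=0.3250): -0.12264
T(1,1) = -0.11022 + (-0.11022 − (-0.06824))/3 = -0.12421
T(2,1) = -0.12264 + (-0.12264 − (-0.11022))/3 = -0.12678
T(2,2) = -0.12678 + (-0.12678 − (-0.12421))/15 = -0.12695

-0.127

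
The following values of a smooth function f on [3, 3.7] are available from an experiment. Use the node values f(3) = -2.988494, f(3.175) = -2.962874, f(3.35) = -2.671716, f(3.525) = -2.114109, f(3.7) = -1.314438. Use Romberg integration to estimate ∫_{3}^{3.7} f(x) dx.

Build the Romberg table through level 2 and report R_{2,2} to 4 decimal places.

R_{0,0} (trapezoid, 1 panel, h=0.7000): -1.506026
R_{1,0} (trapezoid, 2 panels, h=0.3500): -1.688114
R_{2,0} (trapezoid, 4 panels, h=0.1750): -1.732529
R_{1,1} = -1.688114 + (-1.688114 − (-1.506026))/3 = -1.748810
R_{2,1} = -1.732529 + (-1.732529 − (-1.688114))/3 = -1.747334
R_{2,2} = -1.747334 + (-1.747334 − (-1.748810))/15 = -1.747236

-1.7472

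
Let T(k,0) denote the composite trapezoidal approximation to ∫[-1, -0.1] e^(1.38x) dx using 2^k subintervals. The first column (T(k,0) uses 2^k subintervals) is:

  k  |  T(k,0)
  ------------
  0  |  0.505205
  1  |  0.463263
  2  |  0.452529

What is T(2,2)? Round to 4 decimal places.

0.4489

T(1,1) = (4·0.463263 − 0.505205) / 3 = 0.449282
T(2,1) = (4·0.452529 − 0.463263) / 3 = 0.448951
T(2,2) = (16·0.448951 − 0.449282) / 15 = 0.448929
(Column j=1 coincides with Simpson's rule on the same nodes.)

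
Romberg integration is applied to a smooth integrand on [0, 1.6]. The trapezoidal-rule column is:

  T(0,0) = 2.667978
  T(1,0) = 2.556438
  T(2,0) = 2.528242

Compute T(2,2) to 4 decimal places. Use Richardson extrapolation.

2.5188

Richardson extrapolation on the trapezoidal column (denominator 4−1=3):
T(1,1) = 2.556438 + (2.556438 − 2.667978)/3 = 2.519258
T(2,1) = 2.528242 + (2.528242 − 2.556438)/3 = 2.518843
T(2,2) = 2.518843 + (2.518843 − 2.519258)/15 = 2.518815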